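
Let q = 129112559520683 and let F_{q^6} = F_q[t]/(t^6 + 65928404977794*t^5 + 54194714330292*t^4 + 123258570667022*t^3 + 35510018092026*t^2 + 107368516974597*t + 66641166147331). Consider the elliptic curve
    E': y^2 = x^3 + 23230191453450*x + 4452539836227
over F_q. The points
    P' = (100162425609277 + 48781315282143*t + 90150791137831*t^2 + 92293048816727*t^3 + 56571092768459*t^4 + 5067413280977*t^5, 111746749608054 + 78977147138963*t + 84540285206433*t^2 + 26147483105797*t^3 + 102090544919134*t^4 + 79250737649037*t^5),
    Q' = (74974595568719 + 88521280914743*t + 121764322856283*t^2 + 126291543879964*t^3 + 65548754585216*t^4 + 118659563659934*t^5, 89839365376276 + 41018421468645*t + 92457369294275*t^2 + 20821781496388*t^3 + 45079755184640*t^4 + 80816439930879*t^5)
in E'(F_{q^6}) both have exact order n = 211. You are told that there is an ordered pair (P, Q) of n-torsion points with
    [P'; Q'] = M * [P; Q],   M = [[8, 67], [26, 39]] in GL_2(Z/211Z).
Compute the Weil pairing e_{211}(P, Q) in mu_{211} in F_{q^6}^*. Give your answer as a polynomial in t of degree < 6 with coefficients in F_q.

79379747449781 + 72688404236691*t + 15341559171328*t^2 + 100893973848047*t^3 + 14428976972625*t^4 + 118051511228532*t^5

Since e_{211}(P,P)=e_{211}(Q,Q)=1 and e_{211}(Q,P)=e_{211}(P,Q)^{-1}, expanding e_{211}(8*P + 67*Q,26*P + 39*Q) leaves e(P,Q)^det(M).
det(M) mod 211 = 47; its inverse in (Z/211)^* is 9 (check: 47*9 mod 211 = 1).
Run Miller on y^2=x^3+23230191453450*x+4452539836227 over F_{129112559520683}: ladder 11010011 (8 bits); e = f_P(D_Q)/f_Q(D_P).
So e_{211}(P',Q') = 46208053019052 + 120579639072852*t + 95015474291855*t^2 + 107555732617457*t^3 + 13575138043180*t^4 + 13981460020805*t^5.
Finally e_{211}(P,Q) = 79379747449781 + 72688404236691*t + 15341559171328*t^2 + 100893973848047*t^3 + 14428976972625*t^4 + 118051511228532*t^5.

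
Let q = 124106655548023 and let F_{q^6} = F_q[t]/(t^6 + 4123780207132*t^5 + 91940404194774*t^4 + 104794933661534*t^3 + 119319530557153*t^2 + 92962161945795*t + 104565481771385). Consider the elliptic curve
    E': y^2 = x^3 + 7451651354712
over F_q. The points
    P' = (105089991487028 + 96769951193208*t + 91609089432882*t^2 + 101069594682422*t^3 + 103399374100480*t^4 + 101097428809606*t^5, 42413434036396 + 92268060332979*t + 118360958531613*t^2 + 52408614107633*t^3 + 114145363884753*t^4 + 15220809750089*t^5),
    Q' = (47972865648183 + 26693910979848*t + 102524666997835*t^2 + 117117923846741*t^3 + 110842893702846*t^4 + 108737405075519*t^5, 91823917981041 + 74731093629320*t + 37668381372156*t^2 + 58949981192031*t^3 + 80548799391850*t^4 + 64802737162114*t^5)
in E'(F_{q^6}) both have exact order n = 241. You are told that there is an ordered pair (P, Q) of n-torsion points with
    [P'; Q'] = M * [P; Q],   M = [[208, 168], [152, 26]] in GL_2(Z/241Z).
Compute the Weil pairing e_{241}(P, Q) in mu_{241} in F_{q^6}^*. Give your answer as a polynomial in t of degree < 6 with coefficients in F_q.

10195631410168 + 103047244626342*t + 37930957454594*t^2 + 53741430965959*t^3 + 85403246440193*t^4 + 37935408624880*t^5

The 241-Weil pairing on E[241] over F_{124106655548023} is alternating-bilinear: e_{241}(P',Q') = e_{241}(P,Q)^det(M).
208*26 - 168*152 = -20128; reduced mod 241: det = 116, inverse 214.
Run Miller on y^2=x^3+7451651354712 over F_{124106655548023}: ladder 11110001 (8 bits); e = f_P(D_Q)/f_Q(D_P).
The quotient is 39864165575352 + 69232355465878*t + 56819560382284*t^2 + 20340482576183*t^3 + 105806180512339*t^4 + 49327933269022*t^5.
Hence e(P,Q) = 10195631410168 + 103047244626342*t + 37930957454594*t^2 + 53741430965959*t^3 + 85403246440193*t^4 + 37935408624880*t^5 in F_{124106655548023^6}^*.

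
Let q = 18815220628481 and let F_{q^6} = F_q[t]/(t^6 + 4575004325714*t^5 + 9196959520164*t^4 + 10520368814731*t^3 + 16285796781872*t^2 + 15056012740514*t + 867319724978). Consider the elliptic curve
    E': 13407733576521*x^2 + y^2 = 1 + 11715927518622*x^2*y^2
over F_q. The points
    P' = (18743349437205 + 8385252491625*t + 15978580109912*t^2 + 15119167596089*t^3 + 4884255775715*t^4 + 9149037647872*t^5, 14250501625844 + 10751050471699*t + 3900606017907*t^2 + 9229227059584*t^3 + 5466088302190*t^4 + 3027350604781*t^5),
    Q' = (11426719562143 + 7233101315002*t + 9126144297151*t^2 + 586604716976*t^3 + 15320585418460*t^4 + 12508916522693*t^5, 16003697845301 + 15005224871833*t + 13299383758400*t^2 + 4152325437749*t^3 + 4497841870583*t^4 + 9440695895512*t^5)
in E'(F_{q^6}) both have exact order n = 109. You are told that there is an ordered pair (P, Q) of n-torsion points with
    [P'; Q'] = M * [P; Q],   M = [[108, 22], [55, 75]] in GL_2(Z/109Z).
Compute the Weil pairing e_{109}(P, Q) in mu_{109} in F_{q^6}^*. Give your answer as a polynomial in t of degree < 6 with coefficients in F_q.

15629579055700 + 2157027301793*t + 5089609755131*t^2 + 10444404434714*t^3 + 16349286121143*t^4 + 6964620933549*t^5

Under M = [[108,22],[55,75]] in GL_2(Z/109), e_{109}(P',Q') = e_{109}(P,Q)^(108*75-22*55 mod 109).
det(M) mod 109 = 23; its inverse in (Z/109)^* is 19 (check: 23*19 mod 109 = 1).
Map (x,y)_Ed via u=(1+y)/(1-y), v=(1+y)/((1-y)x) to Montgomery A=1418118755685,B=11087085509279; then to (a',b')=(5111858383009,15421642792635).
7-bit Miller (1101101) on E'/F_{18815220628481} with a'=5111858383009, b'=15421642792635: accumulate tangent/chord ratios at Q'+S and P'+S'.
Miller gives e_{109}(P',Q') = 14612069854832 + 5910219418841*t + 11029105406589*t^2 + 15287526083353*t^3 + 2653348982200*t^4 + 14756417796737*t^5 in F_{18815220628481^6}.
Finally e_{109}(P,Q) = 15629579055700 + 2157027301793*t + 5089609755131*t^2 + 10444404434714*t^3 + 16349286121143*t^4 + 6964620933549*t^5.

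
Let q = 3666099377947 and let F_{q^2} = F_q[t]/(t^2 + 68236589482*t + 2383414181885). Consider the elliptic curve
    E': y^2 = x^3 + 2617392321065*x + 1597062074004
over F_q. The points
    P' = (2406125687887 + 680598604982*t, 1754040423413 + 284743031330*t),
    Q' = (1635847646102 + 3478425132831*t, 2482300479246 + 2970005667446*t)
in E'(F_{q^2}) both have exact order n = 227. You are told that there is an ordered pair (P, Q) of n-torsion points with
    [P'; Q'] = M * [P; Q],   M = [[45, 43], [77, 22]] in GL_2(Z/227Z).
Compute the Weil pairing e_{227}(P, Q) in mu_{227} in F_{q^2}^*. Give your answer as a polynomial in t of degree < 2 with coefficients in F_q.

2227813941878 + 2759208222011*t

e_{227} is bilinear + alternating on E[227], so e_{227}(45*P + 43*Q, 77*P + 22*Q) = e_{227}(P,Q)^(45*22-43*77).
det M = 45*22 - 43*77 = -2321 = 176 (mod 227); 176^{-1} = 89 (mod 227).
Run Miller on y^2=x^3+2617392321065*x+1597062074004 over F_{3666099377947}: ladder 11100011 (8 bits); e = f_P(D_Q)/f_Q(D_P).
e_{227}(P',Q') = 1472747464983 + 1913602908847*t.
(1472747464983 + 1913602908847*t)^{89} mod (3666099377947,f) = 2227813941878 + 2759208222011*t.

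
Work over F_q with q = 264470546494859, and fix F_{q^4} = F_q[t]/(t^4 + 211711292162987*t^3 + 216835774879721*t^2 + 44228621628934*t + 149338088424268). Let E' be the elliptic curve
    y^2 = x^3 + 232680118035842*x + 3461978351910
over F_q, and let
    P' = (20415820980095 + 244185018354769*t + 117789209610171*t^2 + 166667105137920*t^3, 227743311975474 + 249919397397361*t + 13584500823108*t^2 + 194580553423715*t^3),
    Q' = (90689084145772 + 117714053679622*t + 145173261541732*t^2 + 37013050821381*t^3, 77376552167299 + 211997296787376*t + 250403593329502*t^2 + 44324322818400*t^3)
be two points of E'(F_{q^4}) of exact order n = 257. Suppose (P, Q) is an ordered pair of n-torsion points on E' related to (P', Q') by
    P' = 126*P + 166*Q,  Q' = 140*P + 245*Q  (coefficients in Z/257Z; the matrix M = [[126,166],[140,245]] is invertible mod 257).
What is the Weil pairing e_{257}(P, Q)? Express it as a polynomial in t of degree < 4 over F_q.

The 257-Weil pairing on E[257] over F_{264470546494859} is alternating-bilinear: e_{257}(P',Q') = e_{257}(P,Q)^det(M).
det(M) mod 257 = 177; its inverse in (Z/257)^* is 106 (check: 177*106 mod 257 = 1).
Build f_{257,P'} and f_{257,Q'} via the 9-bit ladder of 257=100000001_2; evaluate at shifted divisors; quotient in F_{264470546494859^4}.
So e_{257}(P',Q') = 163813407557754 + 84109952665926*t + 26095666800822*t^2 + 24406457504940*t^3.
Thus e_{257}(P,Q) = 203189274153862 + 172204040901829*t + 46228076540163*t^2 + 88594460805618*t^3.

203189274153862 + 172204040901829*t + 46228076540163*t^2 + 88594460805618*t^3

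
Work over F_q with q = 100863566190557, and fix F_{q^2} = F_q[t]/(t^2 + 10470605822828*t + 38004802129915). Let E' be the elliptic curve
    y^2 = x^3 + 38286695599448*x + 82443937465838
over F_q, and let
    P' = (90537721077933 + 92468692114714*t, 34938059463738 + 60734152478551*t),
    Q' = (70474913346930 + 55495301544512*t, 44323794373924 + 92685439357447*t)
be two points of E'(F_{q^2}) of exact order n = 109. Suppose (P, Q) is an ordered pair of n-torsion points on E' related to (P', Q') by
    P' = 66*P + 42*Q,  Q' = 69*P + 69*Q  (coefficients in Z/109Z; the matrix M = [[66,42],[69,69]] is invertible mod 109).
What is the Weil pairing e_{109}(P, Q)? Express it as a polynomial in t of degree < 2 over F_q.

32771452354709 + 50063771108394*t

e_{109} is bilinear + alternating on E[109], so e_{109}(66*P + 42*Q, 69*P + 69*Q) = e_{109}(P,Q)^(66*69-42*69).
det M = 66*69 - 42*69 = 1656 = 21 (mod 109); 21^{-1} = 26 (mod 109).
7-bit Miller (1101101) on E'/F_{100863566190557} with a'=38286695599448, b'=82443937465838: accumulate tangent/chord ratios at Q'+S and P'+S'.
Result: e(P',Q') = 26167116979951 + 28882213820394*t.
Finally e_{109}(P,Q) = 32771452354709 + 50063771108394*t.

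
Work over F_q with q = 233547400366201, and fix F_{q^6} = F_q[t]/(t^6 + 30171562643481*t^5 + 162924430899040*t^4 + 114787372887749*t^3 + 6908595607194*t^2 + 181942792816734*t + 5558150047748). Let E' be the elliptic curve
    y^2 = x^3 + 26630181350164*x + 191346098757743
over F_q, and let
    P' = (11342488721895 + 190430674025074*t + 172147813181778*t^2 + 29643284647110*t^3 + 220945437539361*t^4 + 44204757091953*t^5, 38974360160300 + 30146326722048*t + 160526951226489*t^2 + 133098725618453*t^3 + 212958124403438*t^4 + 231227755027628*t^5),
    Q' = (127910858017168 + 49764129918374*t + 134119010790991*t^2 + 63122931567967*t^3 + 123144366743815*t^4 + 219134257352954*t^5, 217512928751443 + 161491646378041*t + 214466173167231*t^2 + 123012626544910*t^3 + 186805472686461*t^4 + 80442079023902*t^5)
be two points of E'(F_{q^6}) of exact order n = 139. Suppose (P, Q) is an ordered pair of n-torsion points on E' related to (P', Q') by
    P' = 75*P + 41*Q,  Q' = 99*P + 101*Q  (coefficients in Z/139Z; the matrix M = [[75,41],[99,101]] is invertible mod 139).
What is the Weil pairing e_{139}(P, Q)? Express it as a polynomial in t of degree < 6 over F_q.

e_{139} is bilinear + alternating on E[139], so e_{139}(75*P + 41*Q, 99*P + 101*Q) = e_{139}(P,Q)^(75*101-41*99).
Inverting 41 mod 139: 78. Thus e_{139}(P,Q) = e(P',Q')^{78}.
n = 139 = (10001011)_2 (8 bits, wt 4); accumulate f_{139,P'}(Q'+S)/f_{139,P'}(S) along the 7-step ladder.
The quotient is 157867622810528 + 182527533304550*t + 147453511284866*t^2 + 118851417888054*t^3 + 146693728402505*t^4 + 184879604224409*t^5.
Finally e_{139}(P,Q) = 6391035828529 + 213578154658781*t + 107016851027882*t^2 + 233514090808081*t^3 + 92427199151289*t^4 + 161819830837891*t^5.

6391035828529 + 213578154658781*t + 107016851027882*t^2 + 233514090808081*t^3 + 92427199151289*t^4 + 161819830837891*t^5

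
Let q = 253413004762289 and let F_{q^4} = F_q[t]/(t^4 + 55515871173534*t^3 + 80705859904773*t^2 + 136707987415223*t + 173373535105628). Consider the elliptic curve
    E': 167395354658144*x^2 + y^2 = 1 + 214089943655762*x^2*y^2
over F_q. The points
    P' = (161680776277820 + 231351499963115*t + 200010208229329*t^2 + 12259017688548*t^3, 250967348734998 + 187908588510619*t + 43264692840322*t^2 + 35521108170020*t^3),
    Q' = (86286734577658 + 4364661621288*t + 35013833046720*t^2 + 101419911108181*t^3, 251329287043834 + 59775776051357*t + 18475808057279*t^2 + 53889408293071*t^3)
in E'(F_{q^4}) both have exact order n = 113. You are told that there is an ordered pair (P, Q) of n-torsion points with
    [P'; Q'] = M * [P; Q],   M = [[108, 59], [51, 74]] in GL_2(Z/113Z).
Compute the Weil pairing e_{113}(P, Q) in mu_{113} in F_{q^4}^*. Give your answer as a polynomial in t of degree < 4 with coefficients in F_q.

The 113-Weil pairing on E[113] over F_{253413004762289} is alternating-bilinear: e_{113}(P',Q') = e_{113}(P,Q)^det(M).
det(M) mod 113 = 11; its inverse in (Z/113)^* is 72 (check: 11*72 mod 113 = 1).
Map (x,y)_Ed via u=(1+y)/(1-y), v=(1+y)/((1-y)x) to Montgomery A=124669327466348,B=63721100181494; then to (a',b')=(19476609398548,0).
7-bit Miller (1110001) on E'/F_{253413004762289} with a'=19476609398548, b'=0: accumulate tangent/chord ratios at Q'+S and P'+S'.
Miller gives e_{113}(P',Q') = 181807803741976 + 48577403989928*t + 19320536862175*t^2 + 137953321648263*t^3 in F_{253413004762289^4}.
e_{113}(P,Q) = (181807803741976 + 48577403989928*t + 19320536862175*t^2 + 137953321648263*t^3)^{72} = 141186725915074 + 189155006248250*t + 106676848955929*t^2 + 138274433723259*t^3.

141186725915074 + 189155006248250*t + 106676848955929*t^2 + 138274433723259*t^3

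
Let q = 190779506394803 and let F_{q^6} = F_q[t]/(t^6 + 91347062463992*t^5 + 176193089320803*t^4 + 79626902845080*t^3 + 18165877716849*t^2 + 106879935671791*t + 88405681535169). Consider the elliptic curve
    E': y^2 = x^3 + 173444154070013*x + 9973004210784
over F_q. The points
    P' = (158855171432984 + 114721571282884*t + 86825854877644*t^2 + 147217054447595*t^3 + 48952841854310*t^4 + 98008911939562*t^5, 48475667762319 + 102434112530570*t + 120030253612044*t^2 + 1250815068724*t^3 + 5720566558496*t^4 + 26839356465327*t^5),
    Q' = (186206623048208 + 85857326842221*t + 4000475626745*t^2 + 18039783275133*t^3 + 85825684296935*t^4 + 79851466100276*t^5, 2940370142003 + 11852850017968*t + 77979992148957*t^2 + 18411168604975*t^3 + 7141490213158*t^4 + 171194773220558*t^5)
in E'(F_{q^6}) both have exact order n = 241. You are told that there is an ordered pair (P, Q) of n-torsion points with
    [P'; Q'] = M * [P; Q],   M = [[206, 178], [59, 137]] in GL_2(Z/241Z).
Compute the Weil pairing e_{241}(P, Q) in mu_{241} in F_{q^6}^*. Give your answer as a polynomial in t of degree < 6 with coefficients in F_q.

Under M = [[206,178],[59,137]] in GL_2(Z/241), e_{241}(P',Q') = e_{241}(P,Q)^(206*137-178*59 mod 241).
206*137 - 178*59 = 17720; reduced mod 241: det = 127, inverse 167.
Double-and-add over 11110001: 8-1 doublings, 5-1 additions; each step l_{T,T}/v_{2T} or l_{T,P'}/v at Q'+S for random S.
e_{241}(P',Q') = 12598450474563 + 20776066405575*t + 110861021148445*t^2 + 39703100830115*t^3 + 23976191463488*t^4 + 91939211425310*t^5.
Raise to 167: e(P,Q) = 178592447604192 + 163235438844736*t + 100225210264778*t^2 + 17638991885725*t^3 + 125479778205711*t^4 + 167130530363145*t^5 in mu_{241}.

178592447604192 + 163235438844736*t + 100225210264778*t^2 + 17638991885725*t^3 + 125479778205711*t^4 + 167130530363145*t^5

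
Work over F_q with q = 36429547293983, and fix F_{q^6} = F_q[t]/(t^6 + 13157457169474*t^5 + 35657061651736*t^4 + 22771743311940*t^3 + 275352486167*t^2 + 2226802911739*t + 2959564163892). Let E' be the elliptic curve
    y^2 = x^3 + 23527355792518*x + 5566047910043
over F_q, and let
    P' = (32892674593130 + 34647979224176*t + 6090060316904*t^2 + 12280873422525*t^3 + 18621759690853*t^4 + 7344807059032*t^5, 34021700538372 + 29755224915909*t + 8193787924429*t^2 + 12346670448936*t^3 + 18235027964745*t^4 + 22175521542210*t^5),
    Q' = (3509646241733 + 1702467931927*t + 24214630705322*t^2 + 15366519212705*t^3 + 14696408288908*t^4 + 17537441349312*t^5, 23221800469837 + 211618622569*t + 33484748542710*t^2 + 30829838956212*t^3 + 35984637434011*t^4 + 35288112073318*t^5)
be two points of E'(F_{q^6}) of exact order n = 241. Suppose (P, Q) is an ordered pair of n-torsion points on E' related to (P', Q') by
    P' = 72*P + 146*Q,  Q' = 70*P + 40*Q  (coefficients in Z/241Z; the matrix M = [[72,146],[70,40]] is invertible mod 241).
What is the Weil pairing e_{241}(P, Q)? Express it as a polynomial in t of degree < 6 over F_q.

11539869096961 + 24969809921136*t + 4540875825881*t^2 + 33472459722026*t^3 + 26754664967650*t^4 + 26112840818736*t^5

Under M = [[72,146],[70,40]] in GL_2(Z/241), e_{241}(P',Q') = e_{241}(P,Q)^(72*40-146*70 mod 241).
Inverting 131 mod 241: 46. Thus e_{241}(P,Q) = e(P',Q')^{46}.
8-bit Miller (11110001) on E'/F_{36429547293983} with a'=23527355792518, b'=5566047910043: accumulate tangent/chord ratios at Q'+S and P'+S'.
Result: e(P',Q') = 31390836541374 + 20021894723445*t + 3878172579564*t^2 + 25667329354953*t^3 + 13934222011206*t^4 + 655948265070*t^5.
e_{241}(P,Q) = (31390836541374 + 20021894723445*t + 3878172579564*t^2 + 25667329354953*t^3 + 13934222011206*t^4 + 655948265070*t^5)^{46} = 11539869096961 + 24969809921136*t + 4540875825881*t^2 + 33472459722026*t^3 + 26754664967650*t^4 + 26112840818736*t^5.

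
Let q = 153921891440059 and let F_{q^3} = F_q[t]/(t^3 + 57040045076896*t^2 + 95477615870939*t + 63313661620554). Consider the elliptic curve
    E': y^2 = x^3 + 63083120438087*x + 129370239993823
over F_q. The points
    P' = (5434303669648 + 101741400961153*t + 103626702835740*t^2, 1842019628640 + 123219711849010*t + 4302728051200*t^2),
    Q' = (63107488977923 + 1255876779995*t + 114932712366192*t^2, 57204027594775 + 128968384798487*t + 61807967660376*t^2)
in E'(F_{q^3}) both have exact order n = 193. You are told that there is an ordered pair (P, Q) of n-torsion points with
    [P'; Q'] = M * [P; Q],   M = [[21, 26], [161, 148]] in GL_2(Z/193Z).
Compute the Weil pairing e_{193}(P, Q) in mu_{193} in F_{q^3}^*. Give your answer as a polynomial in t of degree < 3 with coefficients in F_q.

81769144800815 + 138356221073432*t + 50240758891688*t^2

e_{193} is bilinear + alternating on E[193], so e_{193}(21*P + 26*Q, 161*P + 148*Q) = e_{193}(P,Q)^(21*148-26*161).
21*148 - 26*161 = -1078; reduced mod 193: det = 80, inverse 152.
Build f_{193,P'} and f_{193,Q'} via the 8-bit ladder of 193=11000001_2; evaluate at shifted divisors; quotient in F_{153921891440059^3}.
Result: e(P',Q') = 105821511254857 + 137101190342927*t + 77877379187836*t^2.
Finally e_{193}(P,Q) = 81769144800815 + 138356221073432*t + 50240758891688*t^2.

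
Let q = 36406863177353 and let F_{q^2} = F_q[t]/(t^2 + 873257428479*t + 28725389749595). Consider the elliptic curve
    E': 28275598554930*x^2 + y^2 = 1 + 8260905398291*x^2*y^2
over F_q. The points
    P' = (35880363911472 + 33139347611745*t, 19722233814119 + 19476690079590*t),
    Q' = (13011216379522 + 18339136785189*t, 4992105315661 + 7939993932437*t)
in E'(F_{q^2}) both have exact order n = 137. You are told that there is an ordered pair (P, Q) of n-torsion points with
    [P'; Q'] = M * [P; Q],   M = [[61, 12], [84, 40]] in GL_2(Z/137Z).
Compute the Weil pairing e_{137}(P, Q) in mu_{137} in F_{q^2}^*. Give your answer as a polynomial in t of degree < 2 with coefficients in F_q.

2825432220220 + 4983496235659*t

e_{137} is bilinear + alternating on E[137], so e_{137}(61*P + 12*Q, 84*P + 40*Q) = e_{137}(P,Q)^(61*40-12*84).
Hence e(P,Q) = e(P',Q')^{42} where 42 = 62^{-1} mod 137.
Edwards a_E,d_E -> Montgomery A=11473918015147,B=11339426804598 -> Weierstrass 11942098422868,33727781287923 via alpha=21606795978,beta=14105389083498.
Double-and-add over 10001001: 8-1 doublings, 3-1 additions; each step l_{T,T}/v_{2T} or l_{T,P'}/v at Q'+S for random S.
Result: e(P',Q') = 11289056447478 + 28039194839164*t.
e_{137}(P,Q) = (11289056447478 + 28039194839164*t)^{42} = 2825432220220 + 4983496235659*t.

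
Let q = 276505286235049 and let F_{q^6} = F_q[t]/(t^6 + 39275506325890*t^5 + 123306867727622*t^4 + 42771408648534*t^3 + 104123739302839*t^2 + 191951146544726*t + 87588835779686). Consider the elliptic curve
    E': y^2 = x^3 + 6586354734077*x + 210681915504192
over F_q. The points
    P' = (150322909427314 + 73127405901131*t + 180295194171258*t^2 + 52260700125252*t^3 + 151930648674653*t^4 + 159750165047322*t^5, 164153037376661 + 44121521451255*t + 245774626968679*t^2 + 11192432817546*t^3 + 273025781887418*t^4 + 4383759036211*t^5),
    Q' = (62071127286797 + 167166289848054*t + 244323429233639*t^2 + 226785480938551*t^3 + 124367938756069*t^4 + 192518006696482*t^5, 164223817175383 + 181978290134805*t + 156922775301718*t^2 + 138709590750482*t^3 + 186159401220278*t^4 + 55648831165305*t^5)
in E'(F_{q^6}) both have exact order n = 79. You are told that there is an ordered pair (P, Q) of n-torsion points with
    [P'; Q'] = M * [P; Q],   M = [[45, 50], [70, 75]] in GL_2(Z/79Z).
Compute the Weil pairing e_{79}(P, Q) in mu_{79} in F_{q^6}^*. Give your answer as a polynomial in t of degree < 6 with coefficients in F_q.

Under M = [[45,50],[70,75]] in GL_2(Z/79), e_{79}(P',Q') = e_{79}(P,Q)^(45*75-50*70 mod 79).
45*75 - 50*70 = -125; reduced mod 79: det = 33, inverse 12.
7-bit Miller (1001111) on E'/F_{276505286235049} with a'=6586354734077, b'=210681915504192: accumulate tangent/chord ratios at Q'+S and P'+S'.
Result: e(P',Q') = 122621803268515 + 99370112534796*t + 152848080582907*t^2 + 224071657211601*t^3 + 64749520731625*t^4 + 46166530657978*t^5.
Hence e(P,Q) = 153999426575215 + 56891602785787*t + 212596620654729*t^2 + 49779233075149*t^3 + 162842696728807*t^4 + 181723655275451*t^5 in F_{276505286235049^6}^*.

153999426575215 + 56891602785787*t + 212596620654729*t^2 + 49779233075149*t^3 + 162842696728807*t^4 + 181723655275451*t^5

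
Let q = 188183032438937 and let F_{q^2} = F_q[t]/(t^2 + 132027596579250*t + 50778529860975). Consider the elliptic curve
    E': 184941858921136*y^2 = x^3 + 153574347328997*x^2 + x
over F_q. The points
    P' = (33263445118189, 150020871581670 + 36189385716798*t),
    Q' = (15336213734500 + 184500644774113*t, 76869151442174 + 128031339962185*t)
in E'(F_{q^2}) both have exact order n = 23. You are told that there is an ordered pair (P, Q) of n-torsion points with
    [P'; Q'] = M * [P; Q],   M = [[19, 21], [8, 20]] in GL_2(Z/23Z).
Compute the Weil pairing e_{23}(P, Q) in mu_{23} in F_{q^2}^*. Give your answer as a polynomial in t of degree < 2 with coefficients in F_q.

36154429073218 + 72222574366297*t

e_{23}(aP+bQ,cP+dQ) = e_{23}(P,Q)^(ad-bc); with (a,b,c,d)=(19,21,8,20) this gives the det-23 law.
Inverting 5 mod 23: 14. Thus e_{23}(P,Q) = e(P',Q')^{14}.
Montgomery->Weierstrass: x_W = 53433439567978*x+96021865058850, y_W=53433439567978*y on F_{188183032438937}; lands on y^2=x^3+50783111346848*x+153731479643393.
5-bit Miller (10111) on E'/F_{188183032438937} with a'=50783111346848, b'=153731479643393: accumulate tangent/chord ratios at Q'+S and P'+S'.
f_P(D_Q)/f_Q(D_P) = 187449091580865 + 44128549915928*t.
Raise to 14: e(P,Q) = 36154429073218 + 72222574366297*t in mu_{23}.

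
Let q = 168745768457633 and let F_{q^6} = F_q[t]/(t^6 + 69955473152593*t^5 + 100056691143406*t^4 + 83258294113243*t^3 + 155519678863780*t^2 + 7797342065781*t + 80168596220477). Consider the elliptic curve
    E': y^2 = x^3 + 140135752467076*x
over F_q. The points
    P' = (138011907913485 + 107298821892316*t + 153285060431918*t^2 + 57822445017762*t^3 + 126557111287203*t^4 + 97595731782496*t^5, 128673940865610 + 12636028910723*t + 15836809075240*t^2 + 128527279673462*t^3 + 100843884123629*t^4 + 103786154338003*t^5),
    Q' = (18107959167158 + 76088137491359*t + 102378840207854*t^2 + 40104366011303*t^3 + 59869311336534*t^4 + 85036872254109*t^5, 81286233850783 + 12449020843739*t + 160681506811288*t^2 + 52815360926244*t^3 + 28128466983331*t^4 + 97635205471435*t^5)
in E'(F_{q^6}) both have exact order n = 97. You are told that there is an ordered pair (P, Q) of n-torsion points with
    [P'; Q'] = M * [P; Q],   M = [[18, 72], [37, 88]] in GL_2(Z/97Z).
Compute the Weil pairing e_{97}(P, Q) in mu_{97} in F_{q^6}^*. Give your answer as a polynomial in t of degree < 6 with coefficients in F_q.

e_{97}(aP+bQ,cP+dQ) = e_{97}(P,Q)^(ad-bc); with (a,b,c,d)=(18,72,37,88) this gives the det-97 law.
det M = 18*88 - 72*37 = -1080 = 84 (mod 97); 84^{-1} = 82 (mod 97).
Miller loop for e_{97} over F_{168745768457633^6}: bits of 97 = 1100001; 6 double steps + 2 add steps, l/v at each.
The quotient is 167183206590273 + 46962950302964*t + 54191861269301*t^2 + 107068936320075*t^3 + 135366058578472*t^4 + 71413613567136*t^5.
Raise to 82: e(P,Q) = 77848131983472 + 60539420734195*t + 118310787908979*t^2 + 84336167431667*t^3 + 75787747357828*t^4 + 124694767149129*t^5 in mu_{97}.

77848131983472 + 60539420734195*t + 118310787908979*t^2 + 84336167431667*t^3 + 75787747357828*t^4 + 124694767149129*t^5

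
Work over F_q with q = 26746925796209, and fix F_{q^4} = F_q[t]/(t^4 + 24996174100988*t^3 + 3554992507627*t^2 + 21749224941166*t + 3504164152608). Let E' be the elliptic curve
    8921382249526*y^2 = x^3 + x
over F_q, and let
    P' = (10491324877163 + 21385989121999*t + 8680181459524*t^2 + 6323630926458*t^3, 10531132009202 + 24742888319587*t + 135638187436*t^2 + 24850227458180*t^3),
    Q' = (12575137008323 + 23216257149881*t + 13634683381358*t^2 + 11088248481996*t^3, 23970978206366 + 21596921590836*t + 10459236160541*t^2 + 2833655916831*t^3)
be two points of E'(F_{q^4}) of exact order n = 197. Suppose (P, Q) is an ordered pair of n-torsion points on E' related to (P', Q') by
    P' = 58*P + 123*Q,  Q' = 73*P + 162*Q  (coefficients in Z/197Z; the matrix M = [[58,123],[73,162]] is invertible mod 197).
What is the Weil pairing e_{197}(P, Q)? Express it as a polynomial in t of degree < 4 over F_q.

Alternating bilinearity on E[197] (values in mu_{197} in F_{26746925796209^4}) gives e(P',Q') = e(P,Q)^det(M).
Hence e(P,Q) = e(P',Q')^{60} where 60 = 23^{-1} mod 197.
Undo Montgomery via alpha=0, beta=4372322807224: (a',b')=(6344955555844,0) over F_{26746925796209}.
Miller loop for e_{197} over F_{26746925796209^4}: bits of 197 = 11000101; 7 double steps + 3 add steps, l/v at each.
So e_{197}(P',Q') = 5827012943014 + 6275575821655*t + 18064743927158*t^2 + 16573581612897*t^3.
Hence e(P,Q) = 391590693206 + 14867351754255*t + 5231294275666*t^2 + 14898945353056*t^3 in F_{26746925796209^4}^*.

391590693206 + 14867351754255*t + 5231294275666*t^2 + 14898945353056*t^3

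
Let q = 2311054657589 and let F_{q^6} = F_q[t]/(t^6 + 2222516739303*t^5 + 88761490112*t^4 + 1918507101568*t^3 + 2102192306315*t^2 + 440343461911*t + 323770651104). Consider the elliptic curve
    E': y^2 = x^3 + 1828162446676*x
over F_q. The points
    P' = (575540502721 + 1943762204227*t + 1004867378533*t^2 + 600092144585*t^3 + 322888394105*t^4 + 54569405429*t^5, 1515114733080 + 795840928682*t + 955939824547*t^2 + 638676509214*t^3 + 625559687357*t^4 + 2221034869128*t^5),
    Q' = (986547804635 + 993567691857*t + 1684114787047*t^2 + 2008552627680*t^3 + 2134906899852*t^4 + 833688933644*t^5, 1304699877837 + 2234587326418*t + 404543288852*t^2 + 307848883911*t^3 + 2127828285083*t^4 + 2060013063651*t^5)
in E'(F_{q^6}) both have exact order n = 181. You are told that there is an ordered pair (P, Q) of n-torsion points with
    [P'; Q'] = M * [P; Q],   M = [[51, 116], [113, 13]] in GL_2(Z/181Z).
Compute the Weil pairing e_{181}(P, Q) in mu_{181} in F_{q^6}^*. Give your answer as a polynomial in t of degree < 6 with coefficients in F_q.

653003954331 + 1047783133548*t + 2114663425797*t^2 + 1711876496550*t^3 + 461094981354*t^4 + 1446499033190*t^5

Under M = [[51,116],[113,13]] in GL_2(Z/181), e_{181}(P',Q') = e_{181}(P,Q)^(51*13-116*113 mod 181).
Inverting 44 mod 181: 144. Thus e_{181}(P,Q) = e(P',Q')^{144}.
n = 181 = (10110101)_2 (8 bits, wt 5); accumulate f_{181,P'}(Q'+S)/f_{181,P'}(S) along the 7-step ladder.
So e_{181}(P',Q') = 1697854973733 + 892371854926*t + 2269663788484*t^2 + 1088464095513*t^3 + 2027911698710*t^4 + 1664321810133*t^5.
Raise to 144: e(P,Q) = 653003954331 + 1047783133548*t + 2114663425797*t^2 + 1711876496550*t^3 + 461094981354*t^4 + 1446499033190*t^5 in mu_{181}.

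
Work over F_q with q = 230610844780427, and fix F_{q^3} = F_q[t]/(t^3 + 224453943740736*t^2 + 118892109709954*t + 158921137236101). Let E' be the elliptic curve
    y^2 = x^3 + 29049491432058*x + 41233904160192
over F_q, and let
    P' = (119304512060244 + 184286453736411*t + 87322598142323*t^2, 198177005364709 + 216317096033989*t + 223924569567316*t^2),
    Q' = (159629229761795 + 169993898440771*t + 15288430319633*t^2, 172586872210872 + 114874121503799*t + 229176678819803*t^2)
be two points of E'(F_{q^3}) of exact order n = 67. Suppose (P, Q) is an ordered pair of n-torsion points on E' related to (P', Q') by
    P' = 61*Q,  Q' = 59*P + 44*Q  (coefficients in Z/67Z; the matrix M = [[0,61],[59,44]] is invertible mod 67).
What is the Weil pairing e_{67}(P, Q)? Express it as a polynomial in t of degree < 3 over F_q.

The 67-Weil pairing on E[67] over F_{230610844780427} is alternating-bilinear: e_{67}(P',Q') = e_{67}(P,Q)^det(M).
det(M) mod 67 = 19; its inverse in (Z/67)^* is 60 (check: 19*60 mod 67 = 1).
7-bit Miller (1000011) on E'/F_{230610844780427} with a'=29049491432058, b'=41233904160192: accumulate tangent/chord ratios at Q'+S and P'+S'.
Result: e(P',Q') = 55800972609616 + 120927221319782*t + 227153787072227*t^2.
Raise to 60: e(P,Q) = 50212010568317 + 110095399906007*t + 25678306507376*t^2 in mu_{67}.

50212010568317 + 110095399906007*t + 25678306507376*t^2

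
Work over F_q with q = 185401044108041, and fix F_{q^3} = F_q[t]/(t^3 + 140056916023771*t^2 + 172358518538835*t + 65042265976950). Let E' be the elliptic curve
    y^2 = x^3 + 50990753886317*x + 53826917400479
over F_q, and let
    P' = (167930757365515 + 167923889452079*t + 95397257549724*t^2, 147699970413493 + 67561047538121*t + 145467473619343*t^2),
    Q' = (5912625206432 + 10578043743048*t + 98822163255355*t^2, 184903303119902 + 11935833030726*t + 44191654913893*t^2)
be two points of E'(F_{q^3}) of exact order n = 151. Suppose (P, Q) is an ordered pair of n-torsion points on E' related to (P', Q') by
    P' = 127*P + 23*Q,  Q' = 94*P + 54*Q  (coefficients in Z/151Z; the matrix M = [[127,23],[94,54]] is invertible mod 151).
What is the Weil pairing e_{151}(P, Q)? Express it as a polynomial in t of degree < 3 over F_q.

104615938961316 + 37646961255135*t + 61553836498352*t^2

e_{151}(aP+bQ,cP+dQ) = e_{151}(P,Q)^(ad-bc); with (a,b,c,d)=(127,23,94,54) this gives the det-151 law.
Inverting 15 mod 151: 141. Thus e_{151}(P,Q) = e(P',Q')^{141}.
n = 151 = (10010111)_2 (8 bits, wt 5); accumulate f_{151,P'}(Q'+S)/f_{151,P'}(S) along the 7-step ladder.
f_P(D_Q)/f_Q(D_P) = 19346974623198 + 60792133175310*t + 130349289618443*t^2.
e_{151}(P,Q) = (19346974623198 + 60792133175310*t + 130349289618443*t^2)^{141} = 104615938961316 + 37646961255135*t + 61553836498352*t^2.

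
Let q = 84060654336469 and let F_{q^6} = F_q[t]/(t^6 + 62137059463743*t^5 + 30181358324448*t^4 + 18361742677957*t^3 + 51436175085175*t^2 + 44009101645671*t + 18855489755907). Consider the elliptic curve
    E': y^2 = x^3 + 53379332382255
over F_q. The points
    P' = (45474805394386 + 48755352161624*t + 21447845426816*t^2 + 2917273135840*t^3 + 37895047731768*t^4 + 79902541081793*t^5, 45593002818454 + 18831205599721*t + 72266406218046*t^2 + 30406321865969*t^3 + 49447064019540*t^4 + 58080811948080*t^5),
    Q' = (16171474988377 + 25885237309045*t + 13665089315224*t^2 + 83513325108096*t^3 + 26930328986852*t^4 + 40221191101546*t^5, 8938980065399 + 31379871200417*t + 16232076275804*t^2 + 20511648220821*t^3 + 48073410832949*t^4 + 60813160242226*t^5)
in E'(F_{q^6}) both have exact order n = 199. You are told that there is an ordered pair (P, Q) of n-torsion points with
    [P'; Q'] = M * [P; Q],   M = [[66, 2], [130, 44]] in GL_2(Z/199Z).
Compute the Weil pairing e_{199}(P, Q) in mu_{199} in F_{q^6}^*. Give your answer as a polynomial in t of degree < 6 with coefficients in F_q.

11499863696176 + 41996635838403*t + 74888649187346*t^2 + 32631761951333*t^3 + 72571182562970*t^4 + 26620206327623*t^5

Since e_{199}(P,P)=e_{199}(Q,Q)=1 and e_{199}(Q,P)=e_{199}(P,Q)^{-1}, expanding e_{199}(66*P + 2*Q,130*P + 44*Q) leaves e(P,Q)^det(M).
Inverting 57 mod 199: 7. Thus e_{199}(P,Q) = e(P',Q')^{7}.
Double-and-add over 11000111: 8-1 doublings, 5-1 additions; each step l_{T,T}/v_{2T} or l_{T,P'}/v at Q'+S for random S.
f_P(D_Q)/f_Q(D_P) = 40403711170453 + 55136171422917*t + 67924667669713*t^2 + 75110702789576*t^3 + 16013511698102*t^4 + 27693937067436*t^5.
Hence e(P,Q) = 11499863696176 + 41996635838403*t + 74888649187346*t^2 + 32631761951333*t^3 + 72571182562970*t^4 + 26620206327623*t^5 in F_{84060654336469^6}^*.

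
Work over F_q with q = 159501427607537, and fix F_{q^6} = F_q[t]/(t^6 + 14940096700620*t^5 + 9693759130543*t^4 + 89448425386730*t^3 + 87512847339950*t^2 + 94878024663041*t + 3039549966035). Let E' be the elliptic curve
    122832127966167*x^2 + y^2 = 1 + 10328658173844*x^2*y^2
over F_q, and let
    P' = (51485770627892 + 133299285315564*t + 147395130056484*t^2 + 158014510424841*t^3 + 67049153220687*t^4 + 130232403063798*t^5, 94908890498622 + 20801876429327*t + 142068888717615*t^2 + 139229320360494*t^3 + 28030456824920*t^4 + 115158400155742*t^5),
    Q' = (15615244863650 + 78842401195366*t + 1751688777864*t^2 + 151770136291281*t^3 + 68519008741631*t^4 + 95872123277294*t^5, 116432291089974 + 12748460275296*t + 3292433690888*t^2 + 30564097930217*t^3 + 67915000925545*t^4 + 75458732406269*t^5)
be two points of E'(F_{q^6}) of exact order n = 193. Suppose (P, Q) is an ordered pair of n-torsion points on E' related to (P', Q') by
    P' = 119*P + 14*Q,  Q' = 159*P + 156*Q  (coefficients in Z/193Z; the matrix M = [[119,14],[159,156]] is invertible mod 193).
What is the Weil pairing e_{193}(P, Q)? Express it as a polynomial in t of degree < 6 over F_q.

82899474362135 + 90370450861218*t + 11877056989180*t^2 + 71199221433570*t^3 + 48688462011694*t^4 + 61789643597955*t^5

Since e_{193}(P,P)=e_{193}(Q,Q)=1 and e_{193}(Q,P)=e_{193}(P,Q)^{-1}, expanding e_{193}(119*P + 14*Q,159*P + 156*Q) leaves e(P,Q)^det(M).
119*156 - 14*159 = 16338; reduced mod 193: det = 126, inverse 72.
Edwards a_E,d_E -> Montgomery A=83879733726642,B=154259219893956 -> Weierstrass 16936631858511,39883384169287 via alpha=101944178160437,beta=68001224349965.
n = 193 = (11000001)_2 (8 bits, wt 3); accumulate f_{193,P'}(Q'+S)/f_{193,P'}(S) along the 7-step ladder.
So e_{193}(P',Q') = 69510704160641 + 1468414977519*t + 123435841876334*t^2 + 1834748393209*t^3 + 125542843160638*t^4 + 110130849992572*t^5.
Hence e(P,Q) = 82899474362135 + 90370450861218*t + 11877056989180*t^2 + 71199221433570*t^3 + 48688462011694*t^4 + 61789643597955*t^5 in F_{159501427607537^6}^*.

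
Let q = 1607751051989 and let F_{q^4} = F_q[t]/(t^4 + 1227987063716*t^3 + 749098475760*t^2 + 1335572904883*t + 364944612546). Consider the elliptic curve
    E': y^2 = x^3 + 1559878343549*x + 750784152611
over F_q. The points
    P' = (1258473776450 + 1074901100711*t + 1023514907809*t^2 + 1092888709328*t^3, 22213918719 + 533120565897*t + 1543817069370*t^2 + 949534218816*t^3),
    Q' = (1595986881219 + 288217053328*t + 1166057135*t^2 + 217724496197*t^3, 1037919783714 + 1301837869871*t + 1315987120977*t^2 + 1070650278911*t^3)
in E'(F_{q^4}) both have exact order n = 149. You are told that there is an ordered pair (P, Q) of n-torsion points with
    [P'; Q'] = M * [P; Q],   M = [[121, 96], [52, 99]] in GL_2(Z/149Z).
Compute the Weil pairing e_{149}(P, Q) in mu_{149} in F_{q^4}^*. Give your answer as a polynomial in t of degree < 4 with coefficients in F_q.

Under M = [[121,96],[52,99]] in GL_2(Z/149), e_{149}(P',Q') = e_{149}(P,Q)^(121*99-96*52 mod 149).
Inverting 133 mod 149: 121. Thus e_{149}(P,Q) = e(P',Q')^{121}.
8-bit Miller (10010101) on E'/F_{1607751051989} with a'=1559878343549, b'=750784152611: accumulate tangent/chord ratios at Q'+S and P'+S'.
e_{149}(P',Q') = 1223782174153 + 496187772829*t + 1354473895096*t^2 + 664574850984*t^3.
Raise to 121: e(P,Q) = 1425518422365 + 1127834353881*t + 229616968796*t^2 + 658739663297*t^3 in mu_{149}.

1425518422365 + 1127834353881*t + 229616968796*t^2 + 658739663297*t^3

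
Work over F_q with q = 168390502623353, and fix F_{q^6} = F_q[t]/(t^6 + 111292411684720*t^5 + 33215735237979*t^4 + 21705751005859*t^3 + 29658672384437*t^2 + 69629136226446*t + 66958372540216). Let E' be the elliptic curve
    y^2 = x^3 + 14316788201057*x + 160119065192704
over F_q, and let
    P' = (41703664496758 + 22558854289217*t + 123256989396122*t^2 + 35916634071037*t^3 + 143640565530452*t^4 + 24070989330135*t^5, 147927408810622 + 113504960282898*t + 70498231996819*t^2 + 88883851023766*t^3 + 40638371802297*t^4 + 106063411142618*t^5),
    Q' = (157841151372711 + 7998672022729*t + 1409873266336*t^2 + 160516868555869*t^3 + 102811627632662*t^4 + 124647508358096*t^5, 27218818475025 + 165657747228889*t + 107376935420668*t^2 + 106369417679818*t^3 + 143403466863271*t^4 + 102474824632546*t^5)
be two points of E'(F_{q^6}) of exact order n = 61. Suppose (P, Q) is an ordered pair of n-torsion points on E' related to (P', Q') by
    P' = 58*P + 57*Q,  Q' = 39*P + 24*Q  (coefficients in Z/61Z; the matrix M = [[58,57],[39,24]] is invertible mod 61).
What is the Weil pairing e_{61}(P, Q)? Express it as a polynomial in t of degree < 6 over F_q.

15191545113217 + 130548219932603*t + 71224237243295*t^2 + 46355599118586*t^3 + 124711527150907*t^4 + 133805046158377*t^5

Since e_{61}(P,P)=e_{61}(Q,Q)=1 and e_{61}(Q,P)=e_{61}(P,Q)^{-1}, expanding e_{61}(58*P + 57*Q,39*P + 24*Q) leaves e(P,Q)^det(M).
det(M) mod 61 = 23; its inverse in (Z/61)^* is 8 (check: 23*8 mod 61 = 1).
Build f_{61,P'} and f_{61,Q'} via the 6-bit ladder of 61=111101_2; evaluate at shifted divisors; quotient in F_{168390502623353^6}.
So e_{61}(P',Q') = 49024884278988 + 147666739123361*t + 112284482642538*t^2 + 120524632272360*t^3 + 56560130900030*t^4 + 52775839877216*t^5.
Raise to 8: e(P,Q) = 15191545113217 + 130548219932603*t + 71224237243295*t^2 + 46355599118586*t^3 + 124711527150907*t^4 + 133805046158377*t^5 in mu_{61}.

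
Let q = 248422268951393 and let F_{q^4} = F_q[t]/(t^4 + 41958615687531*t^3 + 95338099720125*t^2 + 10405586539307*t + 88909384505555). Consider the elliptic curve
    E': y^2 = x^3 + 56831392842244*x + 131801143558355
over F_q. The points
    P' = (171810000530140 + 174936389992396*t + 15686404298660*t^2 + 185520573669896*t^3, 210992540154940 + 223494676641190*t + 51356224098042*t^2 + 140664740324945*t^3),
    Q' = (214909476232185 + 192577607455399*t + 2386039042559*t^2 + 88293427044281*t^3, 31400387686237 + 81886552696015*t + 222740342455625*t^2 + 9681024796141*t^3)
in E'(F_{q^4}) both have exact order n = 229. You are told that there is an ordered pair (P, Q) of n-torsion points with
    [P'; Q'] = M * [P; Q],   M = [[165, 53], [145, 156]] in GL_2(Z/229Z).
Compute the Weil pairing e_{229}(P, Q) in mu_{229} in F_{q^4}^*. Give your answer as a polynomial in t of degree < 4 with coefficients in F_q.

85112379833079 + 90031534369544*t + 156093955680741*t^2 + 164304034899157*t^3

The 229-Weil pairing on E[229] over F_{248422268951393} is alternating-bilinear: e_{229}(P',Q') = e_{229}(P,Q)^det(M).
165*156 - 53*145 = 18055; reduced mod 229: det = 193, inverse 159.
Double-and-add over 11100101: 8-1 doublings, 5-1 additions; each step l_{T,T}/v_{2T} or l_{T,P'}/v at Q'+S for random S.
Result: e(P',Q') = 189902743469081 + 132407736289012*t + 19303771743264*t^2 + 217647116980834*t^3.
e_{229}(P,Q) = (189902743469081 + 132407736289012*t + 19303771743264*t^2 + 217647116980834*t^3)^{159} = 85112379833079 + 90031534369544*t + 156093955680741*t^2 + 164304034899157*t^3.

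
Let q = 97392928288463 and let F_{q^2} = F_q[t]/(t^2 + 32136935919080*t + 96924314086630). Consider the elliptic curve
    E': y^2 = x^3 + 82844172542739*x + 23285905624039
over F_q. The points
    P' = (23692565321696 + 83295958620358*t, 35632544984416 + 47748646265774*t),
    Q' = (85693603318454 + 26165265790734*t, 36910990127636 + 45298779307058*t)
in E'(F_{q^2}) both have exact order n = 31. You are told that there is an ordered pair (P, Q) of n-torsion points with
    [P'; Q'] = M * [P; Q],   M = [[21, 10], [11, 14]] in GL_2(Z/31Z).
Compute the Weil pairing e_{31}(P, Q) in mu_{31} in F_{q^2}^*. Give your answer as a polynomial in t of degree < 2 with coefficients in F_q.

50650361687997 + 63705633020125*t

Since e_{31}(P,P)=e_{31}(Q,Q)=1 and e_{31}(Q,P)=e_{31}(P,Q)^{-1}, expanding e_{31}(21*P + 10*Q,11*P + 14*Q) leaves e(P,Q)^det(M).
Inverting 29 mod 31: 15. Thus e_{31}(P,Q) = e(P',Q')^{15}.
5-bit Miller (11111) on E'/F_{97392928288463} with a'=82844172542739, b'=23285905624039: accumulate tangent/chord ratios at Q'+S and P'+S'.
Miller gives e_{31}(P',Q') = 62251671802220 + 43616992875246*t in F_{97392928288463^2}.
Finally e_{31}(P,Q) = 50650361687997 + 63705633020125*t.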